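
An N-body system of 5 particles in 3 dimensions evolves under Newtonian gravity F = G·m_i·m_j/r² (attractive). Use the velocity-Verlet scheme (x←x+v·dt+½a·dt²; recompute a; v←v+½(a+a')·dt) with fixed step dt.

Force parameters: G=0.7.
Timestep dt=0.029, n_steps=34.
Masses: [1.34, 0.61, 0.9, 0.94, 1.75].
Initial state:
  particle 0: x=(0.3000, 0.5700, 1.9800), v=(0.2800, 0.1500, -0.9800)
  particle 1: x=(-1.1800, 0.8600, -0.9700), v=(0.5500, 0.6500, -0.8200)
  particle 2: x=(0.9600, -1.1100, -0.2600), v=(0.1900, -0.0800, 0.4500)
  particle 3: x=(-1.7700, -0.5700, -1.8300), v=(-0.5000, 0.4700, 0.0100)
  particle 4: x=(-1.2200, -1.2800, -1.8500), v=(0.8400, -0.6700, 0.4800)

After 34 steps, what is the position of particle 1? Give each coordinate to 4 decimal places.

(-0.6419, 1.3088, -1.7775)

step 0: x0=(0.3000, 0.5700, 1.9800) x1=(-1.1800, 0.8600, -0.9700) x2=(0.9600, -1.1100, -0.2600) x3=(-1.7700, -0.5700, -1.8300) x4=(-1.2200, -1.2800, -1.8500)
step 1: x0=(0.3081, 0.5743, 1.9515) x1=(-1.1640, 0.8787, -0.9938) x2=(0.9654, -1.1123, -0.2470) x3=(-1.7841, -0.5568, -1.8297) x4=(-1.1958, -1.2991, -1.8360)
step 2: x0=(0.3162, 0.5786, 1.9229) x1=(-1.1481, 0.8970, -1.0177) x2=(0.9706, -1.1145, -0.2340) x3=(-1.7973, -0.5445, -1.8292) x4=(-1.1719, -1.3177, -1.8219)
step 3: x0=(0.3242, 0.5828, 1.8941) x1=(-1.1321, 0.9149, -1.0417) x2=(0.9756, -1.1166, -0.2211) x3=(-1.8098, -0.5328, -1.8287) x4=(-1.1483, -1.3357, -1.8078)
step 4: x0=(0.3322, 0.5869, 1.8651) x1=(-1.1161, 0.9325, -1.0657) x2=(0.9804, -1.1186, -0.2082) x3=(-1.8216, -0.5218, -1.8280) x4=(-1.1250, -1.3533, -1.7935)
step 5: x0=(0.3402, 0.5909, 1.8361) x1=(-1.1002, 0.9497, -1.0897) x2=(0.9849, -1.1206, -0.1953) x3=(-1.8327, -0.5114, -1.8272) x4=(-1.1019, -1.3704, -1.7791)
step 6: x0=(0.3482, 0.5949, 1.8068) x1=(-1.0842, 0.9666, -1.1138) x2=(0.9893, -1.1224, -0.1825) x3=(-1.8431, -0.5015, -1.8262) x4=(-1.0790, -1.3871, -1.7647)
step 7: x0=(0.3561, 0.5988, 1.7774) x1=(-1.0682, 0.9831, -1.1380) x2=(0.9934, -1.1242, -0.1698) x3=(-1.8530, -0.4920, -1.8251) x4=(-1.0562, -1.4034, -1.7502)
step 8: x0=(0.3640, 0.6026, 1.7479) x1=(-1.0522, 0.9993, -1.1621) x2=(0.9973, -1.1259, -0.1571) x3=(-1.8623, -0.4830, -1.8239) x4=(-1.0337, -1.4193, -1.7356)
step 9: x0=(0.3719, 0.6064, 1.7182) x1=(-1.0363, 1.0151, -1.1863) x2=(1.0010, -1.1274, -0.1444) x3=(-1.8711, -0.4744, -1.8225) x4=(-1.0113, -1.4349, -1.7210)
step 10: x0=(0.3797, 0.6101, 1.6883) x1=(-1.0203, 1.0306, -1.2105) x2=(1.0045, -1.1289, -0.1318) x3=(-1.8794, -0.4662, -1.8210) x4=(-0.9890, -1.4501, -1.7063)
step 11: x0=(0.3875, 0.6136, 1.6583) x1=(-1.0043, 1.0457, -1.2346) x2=(1.0078, -1.1303, -0.1193) x3=(-1.8871, -0.4583, -1.8193) x4=(-0.9669, -1.4651, -1.6915)
step 12: x0=(0.3953, 0.6171, 1.6282) x1=(-0.9884, 1.0605, -1.2588) x2=(1.0109, -1.1316, -0.1068) x3=(-1.8944, -0.4507, -1.8175) x4=(-0.9449, -1.4797, -1.6766)
step 13: x0=(0.4030, 0.6205, 1.5978) x1=(-0.9725, 1.0750, -1.2830) x2=(1.0137, -1.1329, -0.0943) x3=(-1.9012, -0.4435, -1.8156) x4=(-0.9230, -1.4941, -1.6617)
step 14: x0=(0.4107, 0.6238, 1.5673) x1=(-0.9566, 1.0891, -1.3071) x2=(1.0164, -1.1340, -0.0819) x3=(-1.9075, -0.4364, -1.8135) x4=(-0.9012, -1.5081, -1.6467)
step 15: x0=(0.4184, 0.6271, 1.5367) x1=(-0.9407, 1.1030, -1.3312) x2=(1.0188, -1.1350, -0.0696) x3=(-1.9135, -0.4297, -1.8112) x4=(-0.8796, -1.5219, -1.6316)
step 16: x0=(0.4261, 0.6302, 1.5059) x1=(-0.9248, 1.1165, -1.3553) x2=(1.0210, -1.1359, -0.0573) x3=(-1.9190, -0.4232, -1.8089) x4=(-0.8579, -1.5354, -1.6165)
step 17: x0=(0.4337, 0.6332, 1.4749) x1=(-0.9089, 1.1296, -1.3794) x2=(1.0230, -1.1367, -0.0451) x3=(-1.9241, -0.4169, -1.8064) x4=(-0.8364, -1.5487, -1.6013)
step 18: x0=(0.4413, 0.6361, 1.4438) x1=(-0.8930, 1.1425, -1.4034) x2=(1.0248, -1.1374, -0.0329) x3=(-1.9288, -0.4108, -1.8037) x4=(-0.8150, -1.5617, -1.5860)
step 19: x0=(0.4488, 0.6389, 1.4125) x1=(-0.8772, 1.1551, -1.4273) x2=(1.0263, -1.1380, -0.0208) x3=(-1.9331, -0.4049, -1.8010) x4=(-0.7936, -1.5745, -1.5706)
step 20: x0=(0.4564, 0.6416, 1.3810) x1=(-0.8614, 1.1673, -1.4512) x2=(1.0276, -1.1385, -0.0087) x3=(-1.9370, -0.3992, -1.7981) x4=(-0.7722, -1.5870, -1.5552)
step 21: x0=(0.4639, 0.6442, 1.3493) x1=(-0.8456, 1.1793, -1.4751) x2=(1.0287, -1.1389, 0.0033) x3=(-1.9406, -0.3937, -1.7951) x4=(-0.7509, -1.5993, -1.5397)
step 22: x0=(0.4713, 0.6466, 1.3175) x1=(-0.8298, 1.1909, -1.4989) x2=(1.0296, -1.1392, 0.0152) x3=(-1.9438, -0.3883, -1.7919) x4=(-0.7297, -1.6114, -1.5242)
step 23: x0=(0.4788, 0.6489, 1.2856) x1=(-0.8140, 1.2023, -1.5226) x2=(1.0302, -1.1393, 0.0271) x3=(-1.9466, -0.3831, -1.7886) x4=(-0.7085, -1.6233, -1.5085)
step 24: x0=(0.4862, 0.6511, 1.2534) x1=(-0.7983, 1.2133, -1.5462) x2=(1.0307, -1.1394, 0.0388) x3=(-1.9491, -0.3781, -1.7853) x4=(-0.6874, -1.6349, -1.4928)
step 25: x0=(0.4935, 0.6532, 1.2211) x1=(-0.7826, 1.2241, -1.5698) x2=(1.0309, -1.1393, 0.0506) x3=(-1.9513, -0.3732, -1.7817) x4=(-0.6662, -1.6463, -1.4771)
step 26: x0=(0.5009, 0.6551, 1.1886) x1=(-0.7669, 1.2346, -1.5932) x2=(1.0308, -1.1391, 0.0622) x3=(-1.9531, -0.3684, -1.7781) x4=(-0.6451, -1.6575, -1.4612)
step 27: x0=(0.5082, 0.6569, 1.1560) x1=(-0.7512, 1.2448, -1.6166) x2=(1.0306, -1.1387, 0.0738) x3=(-1.9546, -0.3638, -1.7744) x4=(-0.6241, -1.6685, -1.4453)
step 28: x0=(0.5154, 0.6586, 1.1231) x1=(-0.7355, 1.2548, -1.6399) x2=(1.0301, -1.1383, 0.0852) x3=(-1.9558, -0.3593, -1.7705) x4=(-0.6030, -1.6793, -1.4293)
step 29: x0=(0.5227, 0.6601, 1.0901) x1=(-0.7198, 1.2644, -1.6631) x2=(1.0293, -1.1377, 0.0966) x3=(-1.9567, -0.3549, -1.7665) x4=(-0.5820, -1.6899, -1.4132)
step 30: x0=(0.5299, 0.6614, 1.0570) x1=(-0.7042, 1.2738, -1.6862) x2=(1.0284, -1.1370, 0.1080) x3=(-1.9572, -0.3506, -1.7624) x4=(-0.5610, -1.7002, -1.3970)
step 31: x0=(0.5370, 0.6626, 1.0236) x1=(-0.6886, 1.2830, -1.7092) x2=(1.0272, -1.1362, 0.1192) x3=(-1.9575, -0.3464, -1.7582) x4=(-0.5400, -1.7104, -1.3808)
step 32: x0=(0.5442, 0.6636, 0.9901) x1=(-0.6730, 1.2918, -1.7321) x2=(1.0258, -1.1352, 0.1303) x3=(-1.9575, -0.3423, -1.7539) x4=(-0.5190, -1.7204, -1.3644)
step 33: x0=(0.5513, 0.6645, 0.9564) x1=(-0.6574, 1.3004, -1.7549) x2=(1.0241, -1.1340, 0.1414) x3=(-1.9571, -0.3384, -1.7495) x4=(-0.4980, -1.7301, -1.3480)
step 34: x0=(0.5583, 0.6651, 0.9226) x1=(-0.6419, 1.3088, -1.7775) x2=(1.0222, -1.1328, 0.1523) x3=(-1.9565, -0.3345, -1.7450) x4=(-0.4770, -1.7397, -1.3315)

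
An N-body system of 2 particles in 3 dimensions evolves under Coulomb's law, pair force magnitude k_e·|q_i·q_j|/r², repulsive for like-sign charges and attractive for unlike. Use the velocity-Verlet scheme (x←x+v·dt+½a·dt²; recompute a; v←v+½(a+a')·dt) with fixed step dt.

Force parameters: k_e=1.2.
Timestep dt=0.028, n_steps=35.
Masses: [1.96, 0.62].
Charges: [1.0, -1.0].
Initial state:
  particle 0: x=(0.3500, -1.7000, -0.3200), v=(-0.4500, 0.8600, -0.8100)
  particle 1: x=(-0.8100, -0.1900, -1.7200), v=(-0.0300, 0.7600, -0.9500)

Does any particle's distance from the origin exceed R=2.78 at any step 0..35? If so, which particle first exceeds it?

no

step 0: x0=(0.3500, -1.7000, -0.3200) x1=(-0.8100, -0.1900, -1.7200)
step 1: x0=(0.3374, -1.6759, -0.3427) x1=(-0.8108, -0.1688, -1.7465)
step 2: x0=(0.3247, -1.6517, -0.3655) x1=(-0.8114, -0.1478, -1.7729)
step 3: x0=(0.3120, -1.6275, -0.3883) x1=(-0.8119, -0.1269, -1.7991)
step 4: x0=(0.2993, -1.6032, -0.4111) x1=(-0.8123, -0.1063, -1.8251)
step 5: x0=(0.2865, -1.5789, -0.4340) x1=(-0.8125, -0.0858, -1.8510)
step 6: x0=(0.2736, -1.5545, -0.4570) x1=(-0.8127, -0.0655, -1.8766)
step 7: x0=(0.2608, -1.5301, -0.4800) x1=(-0.8126, -0.0453, -1.9022)
step 8: x0=(0.2479, -1.5056, -0.5031) x1=(-0.8125, -0.0254, -1.9275)
step 9: x0=(0.2349, -1.4810, -0.5262) x1=(-0.8122, -0.0056, -1.9527)
step 10: x0=(0.2219, -1.4564, -0.5494) x1=(-0.8118, 0.0140, -1.9777)
step 11: x0=(0.2089, -1.4317, -0.5727) x1=(-0.8113, 0.0334, -2.0025)
step 12: x0=(0.1958, -1.4070, -0.5960) x1=(-0.8106, 0.0526, -2.0271)
step 13: x0=(0.1827, -1.3822, -0.6193) x1=(-0.8098, 0.0716, -2.0516)
step 14: x0=(0.1695, -1.3574, -0.6428) x1=(-0.8089, 0.0905, -2.0758)
step 15: x0=(0.1563, -1.3324, -0.6662) x1=(-0.8078, 0.1091, -2.0999)
step 16: x0=(0.1431, -1.3075, -0.6898) x1=(-0.8066, 0.1276, -2.1238)
step 17: x0=(0.1298, -1.2824, -0.7134) x1=(-0.8053, 0.1458, -2.1475)
step 18: x0=(0.1165, -1.2573, -0.7370) x1=(-0.8039, 0.1639, -2.1710)
step 19: x0=(0.1031, -1.2322, -0.7608) x1=(-0.8023, 0.1818, -2.1943)
step 20: x0=(0.0897, -1.2070, -0.7846) x1=(-0.8006, 0.1994, -2.2174)
step 21: x0=(0.0763, -1.1817, -0.8084) x1=(-0.7988, 0.2169, -2.2403)
step 22: x0=(0.0628, -1.1563, -0.8323) x1=(-0.7969, 0.2342, -2.2630)
step 23: x0=(0.0493, -1.1309, -0.8563) x1=(-0.7948, 0.2512, -2.2854)
step 24: x0=(0.0357, -1.1054, -0.8804) x1=(-0.7926, 0.2681, -2.3077)
step 25: x0=(0.0221, -1.0799, -0.9045) x1=(-0.7902, 0.2847, -2.3297)
step 26: x0=(0.0085, -1.0543, -0.9287) x1=(-0.7878, 0.3012, -2.3515)
step 27: x0=(-0.0052, -1.0286, -0.9530) x1=(-0.7852, 0.3174, -2.3731)
step 28: x0=(-0.0189, -1.0028, -0.9773) x1=(-0.7825, 0.3334, -2.3945)
step 29: x0=(-0.0327, -0.9770, -1.0017) x1=(-0.7797, 0.3491, -2.4156)
step 30: x0=(-0.0465, -0.9511, -1.0262) x1=(-0.7767, 0.3647, -2.4365)
step 31: x0=(-0.0604, -0.9252, -1.0508) x1=(-0.7736, 0.3800, -2.4571)
step 32: x0=(-0.0742, -0.8991, -1.0754) x1=(-0.7704, 0.3951, -2.4775)
step 33: x0=(-0.0882, -0.8730, -1.1001) x1=(-0.7670, 0.4100, -2.4976)
step 34: x0=(-0.1021, -0.8468, -1.1249) x1=(-0.7636, 0.4246, -2.5175)
step 35: x0=(-0.1161, -0.8206, -1.1498) x1=(-0.7600, 0.4390, -2.5371)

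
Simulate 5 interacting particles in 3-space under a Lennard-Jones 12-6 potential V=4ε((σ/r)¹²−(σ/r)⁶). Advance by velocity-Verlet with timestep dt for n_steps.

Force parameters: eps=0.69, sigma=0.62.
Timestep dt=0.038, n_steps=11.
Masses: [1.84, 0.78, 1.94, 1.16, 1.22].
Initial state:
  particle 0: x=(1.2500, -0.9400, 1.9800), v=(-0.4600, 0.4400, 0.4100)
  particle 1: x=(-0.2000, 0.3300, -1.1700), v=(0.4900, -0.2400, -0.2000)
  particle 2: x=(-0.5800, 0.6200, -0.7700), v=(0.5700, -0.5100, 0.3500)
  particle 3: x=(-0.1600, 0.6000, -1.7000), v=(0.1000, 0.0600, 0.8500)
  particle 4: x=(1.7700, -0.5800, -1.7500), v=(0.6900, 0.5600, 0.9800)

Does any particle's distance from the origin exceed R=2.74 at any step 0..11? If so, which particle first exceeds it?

no

step 0: x0=(1.2500, -0.9400, 1.9800) x1=(-0.2000, 0.3300, -1.1700) x2=(-0.5800, 0.6200, -0.7700) x3=(-0.1600, 0.6000, -1.7000) x4=(1.7700, -0.5800, -1.7500)
step 1: x0=(1.2325, -0.9233, 1.9956) x1=(-0.1711, 0.2879, -1.1477) x2=(-0.5637, 0.6048, -0.7512) x3=(-0.1541, 0.6175, -1.6971) x4=(1.7962, -0.5587, -1.7128)
step 2: x0=(1.2150, -0.9066, 2.0112) x1=(-0.1279, 0.2209, -1.1189) x2=(-0.5532, 0.5944, -0.7268) x3=(-0.1482, 0.6436, -1.7078) x4=(1.8224, -0.5374, -1.6755)
step 3: x0=(1.1976, -0.8898, 2.0267) x1=(-0.0839, 0.1551, -1.0939) x2=(-0.5429, 0.5844, -0.7024) x3=(-0.1424, 0.6682, -1.7159) x4=(1.8486, -0.5161, -1.6383)
step 4: x0=(1.1801, -0.8731, 2.0423) x1=(-0.0429, 0.0948, -1.0702) x2=(-0.5314, 0.5734, -0.6793) x3=(-0.1366, 0.6909, -1.7211) x4=(1.8748, -0.4948, -1.6010)
step 5: x0=(1.1626, -0.8564, 2.0579) x1=(-0.0053, 0.0396, -1.0463) x2=(-0.5186, 0.5613, -0.6574) x3=(-0.1308, 0.7121, -1.7243) x4=(1.9010, -0.4736, -1.5638)
step 6: x0=(1.1451, -0.8397, 2.0735) x1=(0.0295, -0.0117, -1.0217) x2=(-0.5046, 0.5481, -0.6366) x3=(-0.1249, 0.7324, -1.7262) x4=(1.9272, -0.4523, -1.5265)
step 7: x0=(1.1276, -0.8230, 2.0891) x1=(0.0620, -0.0598, -0.9965) x2=(-0.4897, 0.5340, -0.6166) x3=(-0.1191, 0.7520, -1.7272) x4=(1.9533, -0.4309, -1.4893)
step 8: x0=(1.1102, -0.8062, 2.1046) x1=(0.0925, -0.1054, -0.9705) x2=(-0.4740, 0.5192, -0.5973) x3=(-0.1132, 0.7711, -1.7275) x4=(1.9795, -0.4096, -1.4520)
step 9: x0=(1.0927, -0.7895, 2.1202) x1=(0.1214, -0.1489, -0.9439) x2=(-0.4577, 0.5037, -0.5786) x3=(-0.1074, 0.7899, -1.7273) x4=(2.0056, -0.3883, -1.4148)
step 10: x0=(1.0752, -0.7728, 2.1358) x1=(0.1489, -0.1906, -0.9167) x2=(-0.4407, 0.4877, -0.5603) x3=(-0.1016, 0.8085, -1.7267) x4=(2.0317, -0.3670, -1.3775)
step 11: x0=(1.0577, -0.7561, 2.1514) x1=(0.1753, -0.2308, -0.8889) x2=(-0.4233, 0.4712, -0.5425) x3=(-0.0958, 0.8269, -1.7258) x4=(2.0579, -0.3457, -1.3402)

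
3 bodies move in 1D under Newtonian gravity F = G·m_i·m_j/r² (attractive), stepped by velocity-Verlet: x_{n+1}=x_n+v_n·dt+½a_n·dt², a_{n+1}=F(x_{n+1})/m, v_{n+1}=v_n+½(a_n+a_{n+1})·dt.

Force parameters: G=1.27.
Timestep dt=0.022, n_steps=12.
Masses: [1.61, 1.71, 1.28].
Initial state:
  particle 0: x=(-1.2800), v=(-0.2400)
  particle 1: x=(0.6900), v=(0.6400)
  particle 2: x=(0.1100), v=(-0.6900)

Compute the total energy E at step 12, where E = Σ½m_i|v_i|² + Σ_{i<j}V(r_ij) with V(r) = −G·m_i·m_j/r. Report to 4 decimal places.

-7.7510

step 0: x0=(-1.2800) x1=(0.6900) x2=(0.1100)
step 1: x0=(-1.2849) x1=(0.7028) x2=(0.0961)
step 2: x0=(-1.2892) x1=(0.7132) x2=(0.0846)
step 3: x0=(-1.2928) x1=(0.7213) x2=(0.0752)
step 4: x0=(-1.2957) x1=(0.7274) x2=(0.0678)
step 5: x0=(-1.2979) x1=(0.7313) x2=(0.0622)
step 6: x0=(-1.2995) x1=(0.7333) x2=(0.0585)
step 7: x0=(-1.3003) x1=(0.7333) x2=(0.0566)
step 8: x0=(-1.3005) x1=(0.7314) x2=(0.0564)
step 9: x0=(-1.3000) x1=(0.7275) x2=(0.0580)
step 10: x0=(-1.2988) x1=(0.7216) x2=(0.0614)
step 11: x0=(-1.2969) x1=(0.7136) x2=(0.0666)
step 12: x0=(-1.2944) x1=(0.7035) x2=(0.0739)
step 0 velocities: v0=(-0.2400) v1=(0.6400) v2=(-0.6900)
step 0: KE=0.7013, PE=-8.4504, E=-7.7492
step 12 velocities: v0=(0.1314) v1=(-0.5089) v2=(0.3777)
step 12: KE=0.3266, PE=-8.0776, E=-7.7510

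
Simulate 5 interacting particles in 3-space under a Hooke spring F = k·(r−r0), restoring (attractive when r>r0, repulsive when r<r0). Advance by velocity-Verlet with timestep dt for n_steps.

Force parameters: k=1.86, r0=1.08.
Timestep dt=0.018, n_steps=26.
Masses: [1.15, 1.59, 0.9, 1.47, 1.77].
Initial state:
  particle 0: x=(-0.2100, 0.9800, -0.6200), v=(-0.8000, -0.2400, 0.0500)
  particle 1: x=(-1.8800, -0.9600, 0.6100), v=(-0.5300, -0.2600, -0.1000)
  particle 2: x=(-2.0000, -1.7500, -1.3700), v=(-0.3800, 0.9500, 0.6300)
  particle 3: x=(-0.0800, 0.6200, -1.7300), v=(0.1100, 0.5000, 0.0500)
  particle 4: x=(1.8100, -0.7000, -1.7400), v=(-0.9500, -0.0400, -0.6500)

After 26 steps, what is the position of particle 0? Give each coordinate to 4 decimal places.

(-0.7050, 0.2708, -0.6770)

step 0: x0=(-0.2100, 0.9800, -0.6200) x1=(-1.8800, -0.9600, 0.6100) x2=(-2.0000, -1.7500, -1.3700) x3=(-0.0800, 0.6200, -1.7300) x4=(1.8100, -0.7000, -1.7400)
step 1: x0=(-0.2247, 0.9746, -0.6192) x1=(-1.8886, -0.9643, 0.6072) x2=(-2.0051, -1.7314, -1.3583) x3=(-0.0783, 0.6283, -1.7287) x4=(1.7916, -0.7006, -1.7512)
step 2: x0=(-0.2398, 0.9671, -0.6188) x1=(-1.8953, -0.9678, 0.6025) x2=(-2.0066, -1.7098, -1.3460) x3=(-0.0773, 0.6353, -1.7266) x4=(1.7705, -0.7009, -1.7615)
step 3: x0=(-0.2555, 0.9574, -0.6185) x1=(-1.9001, -0.9705, 0.5959) x2=(-2.0047, -1.6852, -1.3332) x3=(-0.0768, 0.6409, -1.7238) x4=(1.7468, -0.7009, -1.7709)
step 4: x0=(-0.2716, 0.9456, -0.6186) x1=(-1.9031, -0.9723, 0.5874) x2=(-1.9992, -1.6577, -1.3197) x3=(-0.0770, 0.6452, -1.7202) x4=(1.7205, -0.7007, -1.7792)
step 5: x0=(-0.2882, 0.9318, -0.6190) x1=(-1.9042, -0.9734, 0.5770) x2=(-1.9904, -1.6274, -1.3058) x3=(-0.0778, 0.6482, -1.7158) x4=(1.6916, -0.7002, -1.7866)
step 6: x0=(-0.3053, 0.9159, -0.6196) x1=(-1.9034, -0.9736, 0.5648) x2=(-1.9782, -1.5944, -1.2913) x3=(-0.0793, 0.6498, -1.7107) x4=(1.6602, -0.6994, -1.7930)
step 7: x0=(-0.3228, 0.8981, -0.6204) x1=(-1.9009, -0.9730, 0.5507) x2=(-1.9627, -1.5587, -1.2765) x3=(-0.0814, 0.6501, -1.7048) x4=(1.6262, -0.6983, -1.7985)
step 8: x0=(-0.3408, 0.8783, -0.6216) x1=(-1.8965, -0.9716, 0.5348) x2=(-1.9439, -1.5204, -1.2612) x3=(-0.0842, 0.6492, -1.6981) x4=(1.5898, -0.6969, -1.8029)
step 9: x0=(-0.3591, 0.8566, -0.6229) x1=(-1.8903, -0.9694, 0.5171) x2=(-1.9221, -1.4797, -1.2456) x3=(-0.0876, 0.6469, -1.6908) x4=(1.5510, -0.6953, -1.8064)
step 10: x0=(-0.3778, 0.8331, -0.6246) x1=(-1.8823, -0.9663, 0.4976) x2=(-1.8971, -1.4366, -1.2298) x3=(-0.0916, 0.6434, -1.6827) x4=(1.5098, -0.6933, -1.8088)
step 11: x0=(-0.3968, 0.8079, -0.6264) x1=(-1.8726, -0.9625, 0.4765) x2=(-1.8692, -1.3912, -1.2136) x3=(-0.0963, 0.6387, -1.6740) x4=(1.4663, -0.6911, -1.8104)
step 12: x0=(-0.4162, 0.7809, -0.6285) x1=(-1.8613, -0.9578, 0.4537) x2=(-1.8385, -1.3437, -1.1973) x3=(-0.1016, 0.6328, -1.6645) x4=(1.4206, -0.6886, -1.8109)
step 13: x0=(-0.4359, 0.7523, -0.6309) x1=(-1.8482, -0.9523, 0.4293) x2=(-1.8050, -1.2942, -1.1808) x3=(-0.1074, 0.6257, -1.6544) x4=(1.3727, -0.6858, -1.8104)
step 14: x0=(-0.4559, 0.7222, -0.6334) x1=(-1.8335, -0.9461, 0.4033) x2=(-1.7690, -1.2428, -1.1641) x3=(-0.1139, 0.6175, -1.6437) x4=(1.3227, -0.6827, -1.8091)
step 15: x0=(-0.4761, 0.6906, -0.6361) x1=(-1.8173, -0.9391, 0.3758) x2=(-1.7304, -1.1896, -1.1475) x3=(-0.1210, 0.6082, -1.6323) x4=(1.2706, -0.6793, -1.8067)
step 16: x0=(-0.4965, 0.6576, -0.6391) x1=(-1.7995, -0.9313, 0.3468) x2=(-1.6895, -1.1348, -1.1308) x3=(-0.1287, 0.5978, -1.6203) x4=(1.2166, -0.6756, -1.8035)
step 17: x0=(-0.5170, 0.6233, -0.6422) x1=(-1.7802, -0.9228, 0.3164) x2=(-1.6464, -1.0785, -1.1141) x3=(-0.1369, 0.5864, -1.6077) x4=(1.1607, -0.6717, -1.7993)
step 18: x0=(-0.5378, 0.5877, -0.6455) x1=(-1.7595, -0.9136, 0.2847) x2=(-1.6012, -1.0209, -1.0975) x3=(-0.1456, 0.5741, -1.5946) x4=(1.1030, -0.6675, -1.7942)
step 19: x0=(-0.5586, 0.5511, -0.6490) x1=(-1.7374, -0.9037, 0.2517) x2=(-1.5541, -0.9621, -1.0810) x3=(-0.1549, 0.5608, -1.5809) x4=(1.0436, -0.6631, -1.7882)
step 20: x0=(-0.5796, 0.5134, -0.6526) x1=(-1.7140, -0.8931, 0.2175) x2=(-1.5052, -0.9022, -1.0646) x3=(-0.1646, 0.5467, -1.5668) x4=(0.9825, -0.6583, -1.7814)
step 21: x0=(-0.6005, 0.4747, -0.6564) x1=(-1.6893, -0.8819, 0.1821) x2=(-1.4548, -0.8414, -1.0485) x3=(-0.1748, 0.5318, -1.5521) x4=(0.9199, -0.6534, -1.7738)
step 22: x0=(-0.6215, 0.4352, -0.6603) x1=(-1.6635, -0.8701, 0.1456) x2=(-1.4028, -0.7799, -1.0325) x3=(-0.1854, 0.5161, -1.5370) x4=(0.8559, -0.6482, -1.7653)
step 23: x0=(-0.6425, 0.3950, -0.6643) x1=(-1.6365, -0.8577, 0.1081) x2=(-1.3496, -0.7177, -1.0169) x3=(-0.1965, 0.4997, -1.5214) x4=(0.7905, -0.6427, -1.7561)
step 24: x0=(-0.6634, 0.3541, -0.6685) x1=(-1.6084, -0.8447, 0.0696) x2=(-1.2953, -0.6550, -1.0015) x3=(-0.2079, 0.4826, -1.5055) x4=(0.7239, -0.6370, -1.7461)
step 25: x0=(-0.6843, 0.3127, -0.6727) x1=(-1.5793, -0.8313, 0.0302) x2=(-1.2400, -0.5920, -0.9864) x3=(-0.2197, 0.4650, -1.4892) x4=(0.6561, -0.6312, -1.7355)
step 26: x0=(-0.7050, 0.2708, -0.6770) x1=(-1.5493, -0.8174, -0.0100) x2=(-1.1839, -0.5287, -0.9716) x3=(-0.2318, 0.4469, -1.4726) x4=(0.5873, -0.6251, -1.7241)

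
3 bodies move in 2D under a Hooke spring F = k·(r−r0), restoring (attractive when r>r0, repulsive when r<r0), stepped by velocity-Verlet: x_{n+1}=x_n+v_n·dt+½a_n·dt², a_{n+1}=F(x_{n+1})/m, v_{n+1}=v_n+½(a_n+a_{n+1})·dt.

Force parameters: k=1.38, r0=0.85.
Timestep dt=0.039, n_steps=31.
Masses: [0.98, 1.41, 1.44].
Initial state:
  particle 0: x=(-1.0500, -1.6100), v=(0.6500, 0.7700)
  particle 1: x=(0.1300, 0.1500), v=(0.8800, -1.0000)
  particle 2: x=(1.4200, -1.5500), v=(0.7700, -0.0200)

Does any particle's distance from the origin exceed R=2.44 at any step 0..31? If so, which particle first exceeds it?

no

step 0: x0=(-1.0500, -1.6100) x1=(0.1300, 0.1500) x2=(1.4200, -1.5500)
step 1: x0=(-1.0222, -1.5788) x1=(0.1644, 0.1095) x2=(1.4483, -1.5501)
step 2: x0=(-0.9894, -1.5454) x1=(0.1988, 0.0660) x2=(1.4731, -1.5487)
step 3: x0=(-0.9516, -1.5101) x1=(0.2334, 0.0197) x2=(1.4945, -1.5460)
step 4: x0=(-0.9091, -1.4729) x1=(0.2681, -0.0292) x2=(1.5124, -1.5419)
step 5: x0=(-0.8618, -1.4342) x1=(0.3028, -0.0806) x2=(1.5271, -1.5365)
step 6: x0=(-0.8098, -1.3941) x1=(0.3377, -0.1342) x2=(1.5385, -1.5298)
step 7: x0=(-0.7535, -1.3529) x1=(0.3726, -0.1898) x2=(1.5468, -1.5219)
step 8: x0=(-0.6929, -1.3106) x1=(0.4077, -0.2474) x2=(1.5521, -1.5129)
step 9: x0=(-0.6282, -1.2677) x1=(0.4429, -0.3065) x2=(1.5545, -1.5027)
step 10: x0=(-0.5598, -1.2242) x1=(0.4783, -0.3671) x2=(1.5542, -1.4915)
step 11: x0=(-0.4878, -1.1803) x1=(0.5138, -0.4290) x2=(1.5514, -1.4793)
step 12: x0=(-0.4125, -1.1364) x1=(0.5494, -0.4918) x2=(1.5461, -1.4662)
step 13: x0=(-0.3343, -1.0924) x1=(0.5853, -0.5555) x2=(1.5386, -1.4523)
step 14: x0=(-0.2535, -1.0487) x1=(0.6214, -0.6198) x2=(1.5292, -1.4376)
step 15: x0=(-0.1704, -1.0053) x1=(0.6578, -0.6846) x2=(1.5179, -1.4223)
step 16: x0=(-0.0854, -0.9623) x1=(0.6944, -0.7496) x2=(1.5051, -1.4064)
step 17: x0=(0.0012, -0.9198) x1=(0.7313, -0.8149) x2=(1.4909, -1.3900)
step 18: x0=(0.0890, -0.8778) x1=(0.7684, -0.8802) x2=(1.4757, -1.3731)
step 19: x0=(0.1777, -0.8362) x1=(0.8059, -0.9455) x2=(1.4595, -1.3560)
step 20: x0=(0.2670, -0.7950) x1=(0.8435, -1.0108) x2=(1.4427, -1.3387)
step 21: x0=(0.3567, -0.7541) x1=(0.8813, -1.0761) x2=(1.4256, -1.3211)
step 22: x0=(0.4467, -0.7132) x1=(0.9190, -1.1414) x2=(1.4083, -1.3035)
step 23: x0=(0.5368, -0.6723) x1=(0.9565, -1.2068) x2=(1.3912, -1.2859)
step 24: x0=(0.6271, -0.6314) x1=(0.9936, -1.2722) x2=(1.3744, -1.2681)
step 25: x0=(0.7174, -0.5904) x1=(1.0300, -1.3379) x2=(1.3581, -1.2503)
step 26: x0=(0.8079, -0.5495) x1=(1.0657, -1.4037) x2=(1.3425, -1.2321)
step 27: x0=(0.8983, -0.5087) x1=(1.1008, -1.4700) x2=(1.3275, -1.2136)
step 28: x0=(0.9888, -0.4682) x1=(1.1353, -1.5366) x2=(1.3130, -1.1945)
step 29: x0=(1.0793, -0.4280) x1=(1.1694, -1.6034) x2=(1.2989, -1.1749)
step 30: x0=(1.1699, -0.3884) x1=(1.2033, -1.6704) x2=(1.2849, -1.1548)
step 31: x0=(1.2604, -0.3495) x1=(1.2371, -1.7372) x2=(1.2711, -1.1344)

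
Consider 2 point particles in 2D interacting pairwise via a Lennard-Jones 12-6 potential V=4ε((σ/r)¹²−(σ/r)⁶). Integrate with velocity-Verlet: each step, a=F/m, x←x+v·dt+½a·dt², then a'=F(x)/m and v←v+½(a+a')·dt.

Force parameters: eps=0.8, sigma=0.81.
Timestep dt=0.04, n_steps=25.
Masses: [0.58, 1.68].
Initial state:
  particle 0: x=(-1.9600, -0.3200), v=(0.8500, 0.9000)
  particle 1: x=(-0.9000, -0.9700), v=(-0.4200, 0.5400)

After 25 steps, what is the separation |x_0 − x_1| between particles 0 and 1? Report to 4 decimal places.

step 0: x0=(-1.9600, -0.3200) x1=(-0.9000, -0.9700)
step 1: x0=(-1.9248, -0.2847) x1=(-0.9172, -0.9482)
step 2: x0=(-1.8869, -0.2512) x1=(-0.9354, -0.9257)
step 3: x0=(-1.8458, -0.2201) x1=(-0.9546, -0.9024)
step 4: x0=(-1.8008, -0.1918) x1=(-0.9752, -0.8782)
step 5: x0=(-1.7515, -0.1672) x1=(-0.9973, -0.8526)
step 6: x0=(-1.6973, -0.1469) x1=(-1.0211, -0.8256)
step 7: x0=(-1.6393, -0.1305) x1=(-1.0462, -0.7972)
step 8: x0=(-1.5839, -0.1112) x1=(-1.0703, -0.7699)
step 9: x0=(-1.5501, -0.0642) x1=(-1.0871, -0.7520)
step 10: x0=(-1.5392, 0.0168) x1=(-1.0959, -0.7460)
step 11: x0=(-1.5318, 0.1039) x1=(-1.1035, -0.7420)
step 12: x0=(-1.5223, 0.1868) x1=(-1.1119, -0.7366)
step 13: x0=(-1.5101, 0.2637) x1=(-1.1211, -0.7291)
step 14: x0=(-1.4958, 0.3351) x1=(-1.1311, -0.7198)
step 15: x0=(-1.4799, 0.4019) x1=(-1.1417, -0.7088)
step 16: x0=(-1.4628, 0.4648) x1=(-1.1526, -0.6965)
step 17: x0=(-1.4449, 0.5245) x1=(-1.1639, -0.6831)
step 18: x0=(-1.4263, 0.5814) x1=(-1.1754, -0.6687)
step 19: x0=(-1.4072, 0.6361) x1=(-1.1870, -0.6535)
step 20: x0=(-1.3878, 0.6887) x1=(-1.1988, -0.6377)
step 21: x0=(-1.3681, 0.7396) x1=(-1.2106, -0.6212)
step 22: x0=(-1.3483, 0.7890) x1=(-1.2225, -0.6042)
step 23: x0=(-1.3284, 0.8371) x1=(-1.2345, -0.5868)
step 24: x0=(-1.3084, 0.8840) x1=(-1.2465, -0.5690)
step 25: x0=(-1.2883, 0.9299) x1=(-1.2584, -0.5508)

1.4810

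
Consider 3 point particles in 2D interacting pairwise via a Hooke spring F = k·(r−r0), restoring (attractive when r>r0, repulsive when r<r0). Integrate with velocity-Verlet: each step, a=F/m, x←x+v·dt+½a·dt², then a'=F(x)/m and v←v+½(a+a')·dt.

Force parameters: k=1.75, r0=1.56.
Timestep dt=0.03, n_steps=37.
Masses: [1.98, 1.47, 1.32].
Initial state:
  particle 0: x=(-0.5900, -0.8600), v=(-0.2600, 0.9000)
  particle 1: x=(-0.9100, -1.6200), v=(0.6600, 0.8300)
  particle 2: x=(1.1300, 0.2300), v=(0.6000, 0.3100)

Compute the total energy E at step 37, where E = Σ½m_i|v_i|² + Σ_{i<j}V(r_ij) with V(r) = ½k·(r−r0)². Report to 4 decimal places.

3.9143

step 0: x0=(-0.5900, -0.8600) x1=(-0.9100, -1.6200) x2=(1.1300, 0.2300)
step 1: x0=(-0.5975, -0.8326) x1=(-0.8899, -1.5950) x2=(1.1472, 0.2387)
step 2: x0=(-0.6045, -0.8045) x1=(-0.8691, -1.5700) x2=(1.1629, 0.2461)
step 3: x0=(-0.6110, -0.7756) x1=(-0.8477, -1.5448) x2=(1.1771, 0.2523)
step 4: x0=(-0.6169, -0.7459) x1=(-0.8255, -1.5196) x2=(1.1897, 0.2573)
step 5: x0=(-0.6223, -0.7155) x1=(-0.8027, -1.4944) x2=(1.2007, 0.2611)
step 6: x0=(-0.6272, -0.6843) x1=(-0.7792, -1.4693) x2=(1.2103, 0.2637)
step 7: x0=(-0.6317, -0.6523) x1=(-0.7549, -1.4441) x2=(1.2183, 0.2653)
step 8: x0=(-0.6357, -0.6195) x1=(-0.7300, -1.4190) x2=(1.2248, 0.2657)
step 9: x0=(-0.6392, -0.5860) x1=(-0.7043, -1.3941) x2=(1.2299, 0.2651)
step 10: x0=(-0.6424, -0.5517) x1=(-0.6778, -1.3692) x2=(1.2336, 0.2634)
step 11: x0=(-0.6452, -0.5166) x1=(-0.6507, -1.3444) x2=(1.2358, 0.2609)
step 12: x0=(-0.6476, -0.4808) x1=(-0.6227, -1.3198) x2=(1.2367, 0.2573)
step 13: x0=(-0.6497, -0.4444) x1=(-0.5941, -1.2954) x2=(1.2363, 0.2529)
step 14: x0=(-0.6515, -0.4072) x1=(-0.5647, -1.2711) x2=(1.2346, 0.2477)
step 15: x0=(-0.6531, -0.3694) x1=(-0.5345, -1.2471) x2=(1.2317, 0.2417)
step 16: x0=(-0.6544, -0.3309) x1=(-0.5037, -1.2232) x2=(1.2277, 0.2349)
step 17: x0=(-0.6554, -0.2918) x1=(-0.4722, -1.1995) x2=(1.2225, 0.2275)
step 18: x0=(-0.6563, -0.2522) x1=(-0.4400, -1.1761) x2=(1.2163, 0.2195)
step 19: x0=(-0.6570, -0.2120) x1=(-0.4071, -1.1528) x2=(1.2091, 0.2108)
step 20: x0=(-0.6575, -0.1713) x1=(-0.3737, -1.1298) x2=(1.2010, 0.2017)
step 21: x0=(-0.6579, -0.1301) x1=(-0.3396, -1.1071) x2=(1.1920, 0.1921)
step 22: x0=(-0.6582, -0.0885) x1=(-0.3050, -1.0845) x2=(1.1822, 0.1820)
step 23: x0=(-0.6584, -0.0465) x1=(-0.2699, -1.0622) x2=(1.1718, 0.1717)
step 24: x0=(-0.6585, -0.0040) x1=(-0.2344, -1.0401) x2=(1.1607, 0.1610)
step 25: x0=(-0.6585, 0.0387) x1=(-0.1984, -1.0183) x2=(1.1490, 0.1500)
step 26: x0=(-0.6584, 0.0818) x1=(-0.1621, -0.9967) x2=(1.1369, 0.1389)
step 27: x0=(-0.6583, 0.1251) x1=(-0.1255, -0.9753) x2=(1.1243, 0.1277)
step 28: x0=(-0.6581, 0.1687) x1=(-0.0887, -0.9542) x2=(1.1113, 0.1163)
step 29: x0=(-0.6579, 0.2125) x1=(-0.0516, -0.9334) x2=(1.0980, 0.1049)
step 30: x0=(-0.6576, 0.2565) x1=(-0.0145, -0.9128) x2=(1.0846, 0.0936)
step 31: x0=(-0.6572, 0.3006) x1=(0.0227, -0.8925) x2=(1.0709, 0.0823)
step 32: x0=(-0.6568, 0.3448) x1=(0.0599, -0.8724) x2=(1.0572, 0.0712)
step 33: x0=(-0.6562, 0.3892) x1=(0.0971, -0.8527) x2=(1.0434, 0.0602)
step 34: x0=(-0.6556, 0.4335) x1=(0.1341, -0.8331) x2=(1.0296, 0.0495)
step 35: x0=(-0.6549, 0.4779) x1=(0.1710, -0.8139) x2=(1.0159, 0.0391)
step 36: x0=(-0.6541, 0.5222) x1=(0.2075, -0.7950) x2=(1.0022, 0.0290)
step 37: x0=(-0.6532, 0.5665) x1=(0.2438, -0.7764) x2=(0.9888, 0.0193)
step 0 velocities: v0=(-0.2600, 0.9000) v1=(0.6600, 0.8300) v2=(0.6000, 0.3100)
step 0: KE=1.9964, PE=1.9190, E=3.9153
step 37 velocities: v0=(0.0345, 1.4755) v1=(1.2023, 0.6149) v2=(-0.4456, -0.3138)
step 37: KE=3.6929, PE=0.2214, E=3.9143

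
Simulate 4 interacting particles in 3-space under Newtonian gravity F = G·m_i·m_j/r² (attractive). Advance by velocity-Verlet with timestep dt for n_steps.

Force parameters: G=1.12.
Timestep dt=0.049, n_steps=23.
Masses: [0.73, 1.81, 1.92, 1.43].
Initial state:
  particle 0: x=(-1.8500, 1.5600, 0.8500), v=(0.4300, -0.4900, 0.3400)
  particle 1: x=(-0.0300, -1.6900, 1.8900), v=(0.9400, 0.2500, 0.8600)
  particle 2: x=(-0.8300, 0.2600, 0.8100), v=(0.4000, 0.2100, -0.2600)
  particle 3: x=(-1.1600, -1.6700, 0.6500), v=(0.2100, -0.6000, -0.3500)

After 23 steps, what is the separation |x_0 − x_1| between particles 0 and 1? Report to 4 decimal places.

2.6339

step 0: x0=(-1.8500, 1.5600, 0.8500) x1=(-0.0300, -1.6900, 1.8900) x2=(-0.8300, 0.2600, 0.8100) x3=(-1.1600, -1.6700, 0.6500)
step 1: x0=(-1.8282, 1.5349, 0.8667) x1=(0.0154, -1.6773, 1.9314) x2=(-0.8106, 0.2697, 0.7974) x3=(-1.1490, -1.6987, 0.6335)
step 2: x0=(-1.8050, 1.5077, 0.8833) x1=(0.0596, -1.6638, 1.9714) x2=(-0.7915, 0.2784, 0.7852) x3=(-1.1368, -1.7259, 0.6184)
step 3: x0=(-1.7803, 1.4784, 0.8999) x1=(0.1027, -1.6495, 2.0101) x2=(-0.7727, 0.2861, 0.7734) x3=(-1.1234, -1.7516, 0.6045)
step 4: x0=(-1.7540, 1.4468, 0.9164) x1=(0.1446, -1.6345, 2.0474) x2=(-0.7543, 0.2929, 0.7619) x3=(-1.1090, -1.7760, 0.5917)
step 5: x0=(-1.7260, 1.4129, 0.9327) x1=(0.1855, -1.6188, 2.0835) x2=(-0.7364, 0.2989, 0.7509) x3=(-1.0935, -1.7989, 0.5801)
step 6: x0=(-1.6962, 1.3767, 0.9489) x1=(0.2254, -1.6025, 2.1184) x2=(-0.7188, 0.3041, 0.7403) x3=(-1.0771, -1.8204, 0.5695)
step 7: x0=(-1.6646, 1.3382, 0.9647) x1=(0.2644, -1.5855, 2.1521) x2=(-0.7018, 0.3086, 0.7302) x3=(-1.0598, -1.8405, 0.5599)
step 8: x0=(-1.6311, 1.2971, 0.9802) x1=(0.3024, -1.5680, 2.1847) x2=(-0.6852, 0.3124, 0.7206) x3=(-1.0416, -1.8593, 0.5513)
step 9: x0=(-1.5954, 1.2536, 0.9953) x1=(0.3395, -1.5499, 2.2161) x2=(-0.6692, 0.3156, 0.7116) x3=(-1.0226, -1.8767, 0.5436)
step 10: x0=(-1.5576, 1.2074, 1.0099) x1=(0.3757, -1.5312, 2.2464) x2=(-0.6537, 0.3183, 0.7031) x3=(-1.0028, -1.8927, 0.5368)
step 11: x0=(-1.5174, 1.1585, 1.0238) x1=(0.4110, -1.5120, 2.2756) x2=(-0.6389, 0.3206, 0.6953) x3=(-0.9823, -1.9073, 0.5308)
step 12: x0=(-1.4746, 1.1067, 1.0369) x1=(0.4456, -1.4924, 2.3037) x2=(-0.6248, 0.3224, 0.6881) x3=(-0.9611, -1.9206, 0.5257)
step 13: x0=(-1.4290, 1.0520, 1.0491) x1=(0.4793, -1.4722, 2.3308) x2=(-0.6115, 0.3240, 0.6817) x3=(-0.9393, -1.9326, 0.5214)
step 14: x0=(-1.3804, 0.9941, 1.0602) x1=(0.5121, -1.4515, 2.3568) x2=(-0.5990, 0.3252, 0.6762) x3=(-0.9168, -1.9432, 0.5178)
step 15: x0=(-1.3285, 0.9328, 1.0698) x1=(0.5442, -1.4304, 2.3817) x2=(-0.5875, 0.3263, 0.6716) x3=(-0.8936, -1.9524, 0.5151)
step 16: x0=(-1.2728, 0.8680, 1.0777) x1=(0.5755, -1.4089, 2.4057) x2=(-0.5772, 0.3273, 0.6680) x3=(-0.8699, -1.9603, 0.5131)
step 17: x0=(-1.2128, 0.7994, 1.0834) x1=(0.6060, -1.3869, 2.4286) x2=(-0.5681, 0.3283, 0.6657) x3=(-0.8456, -1.9668, 0.5118)
step 18: x0=(-1.1480, 0.7267, 1.0863) x1=(0.6357, -1.3645, 2.4505) x2=(-0.5606, 0.3295, 0.6650) x3=(-0.8208, -1.9720, 0.5113)
step 19: x0=(-1.0774, 0.6495, 1.0854) x1=(0.6646, -1.3416, 2.4714) x2=(-0.5549, 0.3309, 0.6660) x3=(-0.7954, -1.9757, 0.5114)
step 20: x0=(-0.9998, 0.5674, 1.0794) x1=(0.6928, -1.3184, 2.4912) x2=(-0.5516, 0.3328, 0.6695) x3=(-0.7695, -1.9781, 0.5123)
step 21: x0=(-0.9134, 0.4799, 1.0658) x1=(0.7202, -1.2947, 2.5101) x2=(-0.5512, 0.3353, 0.6762) x3=(-0.7431, -1.9790, 0.5139)
step 22: x0=(-0.8155, 0.3871, 1.0405) x1=(0.7467, -1.2707, 2.5279) x2=(-0.5548, 0.3383, 0.6879) x3=(-0.7163, -1.9785, 0.5162)
step 23: x0=(-0.7015, 0.2902, 0.9941) x1=(0.7725, -1.2462, 2.5446) x2=(-0.5641, 0.3414, 0.7080) x3=(-0.6889, -1.9766, 0.5193)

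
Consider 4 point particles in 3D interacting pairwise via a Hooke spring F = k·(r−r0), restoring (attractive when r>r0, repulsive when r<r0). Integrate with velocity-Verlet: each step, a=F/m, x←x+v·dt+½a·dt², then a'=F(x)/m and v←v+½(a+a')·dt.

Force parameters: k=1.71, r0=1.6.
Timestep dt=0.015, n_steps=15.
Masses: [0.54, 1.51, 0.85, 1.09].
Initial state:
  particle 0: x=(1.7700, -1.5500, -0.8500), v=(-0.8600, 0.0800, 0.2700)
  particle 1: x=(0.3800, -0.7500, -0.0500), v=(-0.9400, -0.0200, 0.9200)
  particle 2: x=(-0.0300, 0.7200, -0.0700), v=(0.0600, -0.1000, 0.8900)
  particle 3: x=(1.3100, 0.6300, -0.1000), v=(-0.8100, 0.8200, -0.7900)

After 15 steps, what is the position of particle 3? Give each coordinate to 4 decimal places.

(1.1428, 0.7823, -0.2871)

step 0: x0=(1.7700, -1.5500, -0.8500) x1=(0.3800, -0.7500, -0.0500) x2=(-0.0300, 0.7200, -0.0700) x3=(1.3100, 0.6300, -0.1000)
step 1: x0=(1.7567, -1.5481, -0.8457) x1=(0.3659, -0.7503, -0.0362) x2=(-0.0290, 0.7183, -0.0567) x3=(1.2979, 0.6422, -0.1119)
step 2: x0=(1.7426, -1.5450, -0.8409) x1=(0.3519, -0.7507, -0.0224) x2=(-0.0277, 0.7161, -0.0436) x3=(1.2860, 0.6541, -0.1239)
step 3: x0=(1.7277, -1.5405, -0.8356) x1=(0.3379, -0.7510, -0.0087) x2=(-0.0262, 0.7135, -0.0307) x3=(1.2741, 0.6657, -0.1359)
step 4: x0=(1.7120, -1.5347, -0.8299) x1=(0.3240, -0.7514, 0.0050) x2=(-0.0245, 0.7105, -0.0179) x3=(1.2625, 0.6770, -0.1481)
step 5: x0=(1.6955, -1.5276, -0.8236) x1=(0.3102, -0.7518, 0.0187) x2=(-0.0225, 0.7071, -0.0053) x3=(1.2509, 0.6880, -0.1603)
step 6: x0=(1.6783, -1.5192, -0.8169) x1=(0.2964, -0.7522, 0.0324) x2=(-0.0204, 0.7033, 0.0072) x3=(1.2395, 0.6988, -0.1726)
step 7: x0=(1.6603, -1.5096, -0.8097) x1=(0.2827, -0.7527, 0.0460) x2=(-0.0180, 0.6990, 0.0196) x3=(1.2282, 0.7092, -0.1850)
step 8: x0=(1.6415, -1.4986, -0.8020) x1=(0.2691, -0.7531, 0.0596) x2=(-0.0155, 0.6944, 0.0318) x3=(1.2171, 0.7194, -0.1975)
step 9: x0=(1.6221, -1.4865, -0.7938) x1=(0.2555, -0.7536, 0.0732) x2=(-0.0129, 0.6893, 0.0438) x3=(1.2061, 0.7292, -0.2101)
step 10: x0=(1.6019, -1.4731, -0.7852) x1=(0.2420, -0.7541, 0.0867) x2=(-0.0100, 0.6839, 0.0557) x3=(1.1952, 0.7388, -0.2227)
step 11: x0=(1.5811, -1.4585, -0.7762) x1=(0.2285, -0.7546, 0.1003) x2=(-0.0070, 0.6781, 0.0675) x3=(1.1845, 0.7481, -0.2354)
step 12: x0=(1.5596, -1.4427, -0.7667) x1=(0.2151, -0.7551, 0.1138) x2=(-0.0039, 0.6720, 0.0792) x3=(1.1739, 0.7571, -0.2482)
step 13: x0=(1.5375, -1.4258, -0.7568) x1=(0.2018, -0.7556, 0.1272) x2=(-0.0007, 0.6655, 0.0907) x3=(1.1634, 0.7658, -0.2611)
step 14: x0=(1.5148, -1.4077, -0.7465) x1=(0.1885, -0.7561, 0.1407) x2=(0.0027, 0.6587, 0.1022) x3=(1.1530, 0.7742, -0.2741)
step 15: x0=(1.4915, -1.3886, -0.7358) x1=(0.1753, -0.7567, 0.1541) x2=(0.0061, 0.6516, 0.1135) x3=(1.1428, 0.7823, -0.2871)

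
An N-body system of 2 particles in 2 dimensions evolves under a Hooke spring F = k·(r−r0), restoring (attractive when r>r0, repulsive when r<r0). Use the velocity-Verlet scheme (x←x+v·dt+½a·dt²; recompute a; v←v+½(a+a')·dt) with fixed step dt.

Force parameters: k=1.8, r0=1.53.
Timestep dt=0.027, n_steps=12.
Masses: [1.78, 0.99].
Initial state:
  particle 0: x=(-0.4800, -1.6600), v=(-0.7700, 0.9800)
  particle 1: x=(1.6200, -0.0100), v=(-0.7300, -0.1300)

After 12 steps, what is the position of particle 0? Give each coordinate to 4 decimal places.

step 0: x0=(-0.4800, -1.6600) x1=(1.6200, -0.0100)
step 1: x0=(-0.5005, -1.6333) x1=(1.5997, -0.0140)
step 2: x0=(-0.5203, -1.6061) x1=(1.5782, -0.0189)
step 3: x0=(-0.5394, -1.5783) x1=(1.5556, -0.0246)
step 4: x0=(-0.5579, -1.5502) x1=(1.5318, -0.0312)
step 5: x0=(-0.5758, -1.5215) x1=(1.5068, -0.0387)
step 6: x0=(-0.5931, -1.4924) x1=(1.4808, -0.0469)
step 7: x0=(-0.6098, -1.4629) x1=(1.4537, -0.0559)
step 8: x0=(-0.6259, -1.4330) x1=(1.4255, -0.0656)
step 9: x0=(-0.6414, -1.4027) x1=(1.3963, -0.0760)
step 10: x0=(-0.6563, -1.3721) x1=(1.3661, -0.0870)
step 11: x0=(-0.6707, -1.3411) x1=(1.3349, -0.0987)
step 12: x0=(-0.6846, -1.3098) x1=(1.3028, -0.1109)

(-0.6846, -1.3098)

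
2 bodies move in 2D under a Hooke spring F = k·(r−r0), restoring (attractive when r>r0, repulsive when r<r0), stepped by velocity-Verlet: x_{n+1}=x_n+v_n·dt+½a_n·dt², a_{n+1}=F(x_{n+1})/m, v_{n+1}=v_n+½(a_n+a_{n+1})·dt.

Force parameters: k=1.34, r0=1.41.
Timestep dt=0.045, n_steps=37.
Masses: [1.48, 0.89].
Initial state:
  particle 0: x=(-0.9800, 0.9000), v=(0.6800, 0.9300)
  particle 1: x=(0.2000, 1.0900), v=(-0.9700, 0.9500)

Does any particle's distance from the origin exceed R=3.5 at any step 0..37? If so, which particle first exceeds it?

step 0: x0=(-0.9800, 0.9000) x1=(0.2000, 1.0900)
step 1: x0=(-0.9496, 0.9418) x1=(0.1567, 1.1328)
step 2: x0=(-0.9197, 0.9835) x1=(0.1142, 1.1758)
step 3: x0=(-0.8905, 1.0252) x1=(0.0728, 1.2189)
step 4: x0=(-0.8620, 1.0666) x1=(0.0327, 1.2623)
step 5: x0=(-0.8344, 1.1079) x1=(-0.0059, 1.3060)
step 6: x0=(-0.8078, 1.1489) x1=(-0.0429, 1.3502)
step 7: x0=(-0.7823, 1.1896) x1=(-0.0781, 1.3948)
step 8: x0=(-0.7580, 1.2300) x1=(-0.1113, 1.4400)
step 9: x0=(-0.7350, 1.2700) x1=(-0.1423, 1.4858)
step 10: x0=(-0.7133, 1.3095) x1=(-0.1711, 1.5325)
step 11: x0=(-0.6930, 1.3484) x1=(-0.1977, 1.5801)
step 12: x0=(-0.6742, 1.3866) x1=(-0.2218, 1.6289)
step 13: x0=(-0.6567, 1.4241) x1=(-0.2435, 1.6789)
step 14: x0=(-0.6408, 1.4607) x1=(-0.2628, 1.7305)
step 15: x0=(-0.6262, 1.4962) x1=(-0.2798, 1.7837)
step 16: x0=(-0.6130, 1.5307) x1=(-0.2945, 1.8387)
step 17: x0=(-0.6011, 1.5639) x1=(-0.3071, 1.8959)
step 18: x0=(-0.5903, 1.5958) x1=(-0.3177, 1.9552)
step 19: x0=(-0.5807, 1.6262) x1=(-0.3266, 2.0168)
step 20: x0=(-0.5719, 1.6553) x1=(-0.3339, 2.0809)
step 21: x0=(-0.5640, 1.6828) x1=(-0.3398, 2.1474)
step 22: x0=(-0.5568, 1.7089) x1=(-0.3446, 2.2164)
step 23: x0=(-0.5502, 1.7335) x1=(-0.3483, 2.2878)
step 24: x0=(-0.5441, 1.7568) x1=(-0.3512, 2.3615)
step 25: x0=(-0.5385, 1.7786) x1=(-0.3534, 2.4375)
step 26: x0=(-0.5332, 1.7992) x1=(-0.3549, 2.5156)
step 27: x0=(-0.5282, 1.8186) x1=(-0.3560, 2.5958)
step 28: x0=(-0.5234, 1.8369) x1=(-0.3567, 2.6777)
step 29: x0=(-0.5189, 1.8541) x1=(-0.3570, 2.7613)
step 30: x0=(-0.5145, 1.8706) x1=(-0.3571, 2.8463)
step 31: x0=(-0.5102, 1.8862) x1=(-0.3570, 2.9327)
step 32: x0=(-0.5060, 1.9012) x1=(-0.3567, 3.0201)
step 33: x0=(-0.5019, 1.9157) x1=(-0.3563, 3.1083)
step 34: x0=(-0.4978, 1.9298) x1=(-0.3558, 3.1972)
step 35: x0=(-0.4938, 1.9437) x1=(-0.3553, 3.2865)
step 36: x0=(-0.4898, 1.9574) x1=(-0.3548, 3.3759)
step 37: x0=(-0.4857, 1.9712) x1=(-0.3542, 3.4653)

no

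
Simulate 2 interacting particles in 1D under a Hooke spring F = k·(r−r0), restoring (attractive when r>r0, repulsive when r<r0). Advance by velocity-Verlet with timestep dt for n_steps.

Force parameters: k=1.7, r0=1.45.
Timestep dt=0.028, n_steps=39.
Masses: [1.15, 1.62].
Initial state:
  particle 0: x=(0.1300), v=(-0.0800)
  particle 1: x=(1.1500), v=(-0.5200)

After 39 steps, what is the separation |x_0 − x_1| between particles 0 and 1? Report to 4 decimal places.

step 0: x0=(0.1300) x1=(1.1500)
step 1: x0=(0.1275) x1=(1.1356)
step 2: x0=(0.1245) x1=(1.1216)
step 3: x0=(0.1210) x1=(1.1080)
step 4: x0=(0.1169) x1=(1.0947)
step 5: x0=(0.1123) x1=(1.0818)
step 6: x0=(0.1071) x1=(1.0693)
step 7: x0=(0.1014) x1=(1.0572)
step 8: x0=(0.0951) x1=(1.0456)
step 9: x0=(0.0882) x1=(1.0343)
step 10: x0=(0.0808) x1=(1.0235)
step 11: x0=(0.0727) x1=(1.0130)
step 12: x0=(0.0641) x1=(1.0030)
step 13: x0=(0.0548) x1=(0.9934)
step 14: x0=(0.0450) x1=(0.9843)
step 15: x0=(0.0346) x1=(0.9755)
step 16: x0=(0.0235) x1=(0.9672)
step 17: x0=(0.0119) x1=(0.9593)
step 18: x0=(-0.0002) x1=(0.9518)
step 19: x0=(-0.0130) x1=(0.9447)
step 20: x0=(-0.0263) x1=(0.9380)
step 21: x0=(-0.0402) x1=(0.9317)
step 22: x0=(-0.0547) x1=(0.9258)
step 23: x0=(-0.0697) x1=(0.9203)
step 24: x0=(-0.0852) x1=(0.9152)
step 25: x0=(-0.1012) x1=(0.9104)
step 26: x0=(-0.1178) x1=(0.9060)
step 27: x0=(-0.1348) x1=(0.9019)
step 28: x0=(-0.1524) x1=(0.8982)
step 29: x0=(-0.1704) x1=(0.8949)
step 30: x0=(-0.1888) x1=(0.8918)
step 31: x0=(-0.2077) x1=(0.8890)
step 32: x0=(-0.2269) x1=(0.8866)
step 33: x0=(-0.2466) x1=(0.8844)
step 34: x0=(-0.2666) x1=(0.8825)
step 35: x0=(-0.2870) x1=(0.8808)
step 36: x0=(-0.3077) x1=(0.8793)
step 37: x0=(-0.3287) x1=(0.8781)
step 38: x0=(-0.3500) x1=(0.8771)
step 39: x0=(-0.3716) x1=(0.8762)

1.2478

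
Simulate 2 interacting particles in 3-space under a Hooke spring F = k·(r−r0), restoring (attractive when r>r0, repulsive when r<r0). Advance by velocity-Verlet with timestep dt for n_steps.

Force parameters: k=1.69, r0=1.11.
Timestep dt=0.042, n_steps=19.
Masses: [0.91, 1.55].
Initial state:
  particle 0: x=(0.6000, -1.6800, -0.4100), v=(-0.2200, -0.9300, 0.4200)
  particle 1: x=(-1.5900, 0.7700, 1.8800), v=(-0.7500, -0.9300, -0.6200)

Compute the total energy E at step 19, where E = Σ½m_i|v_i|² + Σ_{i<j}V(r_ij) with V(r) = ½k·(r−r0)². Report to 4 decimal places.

8.9758

step 0: x0=(0.6000, -1.6800, -0.4100) x1=(-1.5900, 0.7700, 1.8800)
step 1: x0=(0.5882, -1.7162, -0.3896) x1=(-1.6200, 0.7292, 1.8524)
step 2: x0=(0.5711, -1.7465, -0.3640) x1=(-1.6469, 0.6851, 1.8216)
step 3: x0=(0.5488, -1.7712, -0.3332) x1=(-1.6707, 0.6376, 1.7879)
step 4: x0=(0.5214, -1.7902, -0.2974) x1=(-1.6915, 0.5867, 1.7512)
step 5: x0=(0.4887, -1.8037, -0.2569) x1=(-1.7093, 0.5326, 1.7117)
step 6: x0=(0.4510, -1.8117, -0.2118) x1=(-1.7241, 0.4754, 1.6695)
step 7: x0=(0.4083, -1.8146, -0.1624) x1=(-1.7359, 0.4151, 1.6249)
step 8: x0=(0.3608, -1.8124, -0.1090) x1=(-1.7450, 0.3518, 1.5778)
step 9: x0=(0.3086, -1.8054, -0.0518) x1=(-1.7512, 0.2857, 1.5285)
step 10: x0=(0.2519, -1.7938, 0.0088) x1=(-1.7549, 0.2169, 1.4773)
step 11: x0=(0.1909, -1.7779, 0.0726) x1=(-1.7560, 0.1456, 1.4241)
step 12: x0=(0.1258, -1.7580, 0.1392) x1=(-1.7547, 0.0719, 1.3694)
step 13: x0=(0.0570, -1.7345, 0.2083) x1=(-1.7512, -0.0039, 1.3131)
step 14: x0=(-0.0154, -1.7075, 0.2795) x1=(-1.7456, -0.0817, 1.2556)
step 15: x0=(-0.0910, -1.6775, 0.3525) x1=(-1.7382, -0.1613, 1.1971)
step 16: x0=(-0.1695, -1.6449, 0.4271) x1=(-1.7290, -0.2425, 1.1376)
step 17: x0=(-0.2506, -1.6100, 0.5028) x1=(-1.7184, -0.3250, 1.0775)
step 18: x0=(-0.3338, -1.5731, 0.5793) x1=(-1.7064, -0.4086, 1.0169)
step 19: x0=(-0.4188, -1.5347, 0.6564) x1=(-1.6934, -0.4931, 0.9559)
step 0 velocities: v0=(-0.2200, -0.9300, 0.4200) v1=(-0.7500, -0.9300, -0.6200)
step 0: KE=1.9000, PE=7.0836, E=8.9836
step 19 velocities: v0=(-2.0412, 0.9273, 1.8401) v1=(0.3192, -2.0204, -1.4537)
step 19: KE=8.7079, PE=0.2679, E=8.9758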